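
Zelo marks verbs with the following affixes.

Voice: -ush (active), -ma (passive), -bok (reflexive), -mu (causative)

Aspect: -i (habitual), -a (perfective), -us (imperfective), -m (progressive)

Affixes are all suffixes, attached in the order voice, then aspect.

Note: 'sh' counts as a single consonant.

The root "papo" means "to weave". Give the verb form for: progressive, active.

papoushm

Attach voice active -ush → papoush.
Attach aspect progressive -m → papoushm.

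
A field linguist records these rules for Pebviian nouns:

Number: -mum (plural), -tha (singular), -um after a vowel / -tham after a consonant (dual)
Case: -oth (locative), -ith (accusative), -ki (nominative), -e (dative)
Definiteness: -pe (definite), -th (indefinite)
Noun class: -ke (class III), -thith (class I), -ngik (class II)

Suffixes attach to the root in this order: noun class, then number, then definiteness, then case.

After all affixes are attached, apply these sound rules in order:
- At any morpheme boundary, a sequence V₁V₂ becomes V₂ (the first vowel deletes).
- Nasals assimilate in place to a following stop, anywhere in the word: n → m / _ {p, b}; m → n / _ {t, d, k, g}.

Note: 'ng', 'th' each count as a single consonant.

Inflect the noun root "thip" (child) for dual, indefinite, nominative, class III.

Attach noun class class III -ke → thipke.
Attach number dual -um (after vowel 'e') → thipkeum.
Attach definiteness indefinite -th → thipkeumth.
Attach case nominative -ki → thipkeumthki.
Apply vowel deletion: thipkeumthki → thipkumthki.
Nasal assimilation: no change.

thipkumthki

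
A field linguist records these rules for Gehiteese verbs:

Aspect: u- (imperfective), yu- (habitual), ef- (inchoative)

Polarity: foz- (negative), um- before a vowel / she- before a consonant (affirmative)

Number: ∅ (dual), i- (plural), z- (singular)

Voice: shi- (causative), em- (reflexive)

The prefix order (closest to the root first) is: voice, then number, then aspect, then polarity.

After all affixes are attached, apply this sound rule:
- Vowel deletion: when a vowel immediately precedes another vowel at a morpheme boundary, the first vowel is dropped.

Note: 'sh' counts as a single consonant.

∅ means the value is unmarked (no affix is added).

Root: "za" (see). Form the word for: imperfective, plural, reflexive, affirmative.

umemza

Attach voice reflexive em- → emza.
Attach number plural i- → iemza.
Attach aspect imperfective u- → uiemza.
Attach polarity affirmative um- (before vowel 'u') → umuiemza.
Apply vowel deletion: umuiemza → umemza.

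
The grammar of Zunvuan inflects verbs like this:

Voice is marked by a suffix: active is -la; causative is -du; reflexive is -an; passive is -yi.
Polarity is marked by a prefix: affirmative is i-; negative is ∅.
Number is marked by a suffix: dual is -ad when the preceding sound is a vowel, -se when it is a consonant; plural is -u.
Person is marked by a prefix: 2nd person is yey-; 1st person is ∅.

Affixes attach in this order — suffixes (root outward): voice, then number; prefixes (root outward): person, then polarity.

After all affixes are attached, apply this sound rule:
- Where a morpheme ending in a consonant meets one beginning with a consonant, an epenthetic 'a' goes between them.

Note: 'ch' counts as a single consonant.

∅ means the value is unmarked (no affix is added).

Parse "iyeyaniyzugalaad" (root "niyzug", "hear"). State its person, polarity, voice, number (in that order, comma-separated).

Segment: i-yey-niyzug-la-ad.
person: yey- → 2nd person.
polarity: i- → affirmative.
voice: -la → active.
number: -ad/se → dual.

2nd person, affirmative, active, dual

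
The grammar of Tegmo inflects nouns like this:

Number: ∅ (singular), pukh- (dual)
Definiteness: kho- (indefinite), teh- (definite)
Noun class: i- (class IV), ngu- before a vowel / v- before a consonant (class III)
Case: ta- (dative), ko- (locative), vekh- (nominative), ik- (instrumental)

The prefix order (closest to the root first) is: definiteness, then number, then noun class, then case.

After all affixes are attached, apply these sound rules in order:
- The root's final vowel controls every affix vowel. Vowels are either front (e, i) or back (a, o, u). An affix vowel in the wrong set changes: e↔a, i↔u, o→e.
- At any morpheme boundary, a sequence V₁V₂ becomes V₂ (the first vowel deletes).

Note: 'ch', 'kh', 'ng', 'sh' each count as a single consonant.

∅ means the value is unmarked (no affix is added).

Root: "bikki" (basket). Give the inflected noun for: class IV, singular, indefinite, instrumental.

Attach definiteness indefinite kho- → khobikki.
number = singular: zero marking, form stays khobikki.
Attach noun class class IV i- → ikhobikki.
Attach case instrumental ik- → ikikhobikki.
Apply vowel harmony: ikikhobikki → ikikhebikki.
Vowel deletion: no change.

ikikhebikki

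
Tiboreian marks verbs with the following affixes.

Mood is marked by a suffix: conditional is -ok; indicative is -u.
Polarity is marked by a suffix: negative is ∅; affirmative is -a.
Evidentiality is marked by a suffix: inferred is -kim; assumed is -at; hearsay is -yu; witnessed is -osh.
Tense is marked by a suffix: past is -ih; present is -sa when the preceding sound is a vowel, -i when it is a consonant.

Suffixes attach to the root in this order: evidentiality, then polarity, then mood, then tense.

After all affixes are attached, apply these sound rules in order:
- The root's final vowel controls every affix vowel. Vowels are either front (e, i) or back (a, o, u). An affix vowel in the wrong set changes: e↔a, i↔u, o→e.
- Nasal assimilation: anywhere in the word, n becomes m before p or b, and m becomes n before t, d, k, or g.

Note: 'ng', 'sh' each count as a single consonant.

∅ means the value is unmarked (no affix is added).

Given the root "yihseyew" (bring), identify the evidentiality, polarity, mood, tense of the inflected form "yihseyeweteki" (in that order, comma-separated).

Segment: yihseyew-at-ok-i.
evidentiality: -at → assumed.
polarity: ∅ → negative.
mood: -ok → conditional.
tense: -sa/i → present.

assumed, negative, conditional, present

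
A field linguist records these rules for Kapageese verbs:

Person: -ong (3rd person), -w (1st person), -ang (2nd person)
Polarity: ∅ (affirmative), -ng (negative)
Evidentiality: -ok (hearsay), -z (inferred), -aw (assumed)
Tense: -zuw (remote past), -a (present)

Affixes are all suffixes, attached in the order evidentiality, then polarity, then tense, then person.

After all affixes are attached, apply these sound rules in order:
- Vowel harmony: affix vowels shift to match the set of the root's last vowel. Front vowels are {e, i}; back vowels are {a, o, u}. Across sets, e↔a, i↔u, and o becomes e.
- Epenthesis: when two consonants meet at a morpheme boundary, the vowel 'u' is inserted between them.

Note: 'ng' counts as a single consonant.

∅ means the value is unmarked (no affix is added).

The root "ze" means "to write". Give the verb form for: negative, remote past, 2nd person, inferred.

Attach evidentiality inferred -z → zez.
Attach polarity negative -ng → zezng.
Attach tense remote past -zuw → zezngzuw.
Attach person 2nd person -ang → zezngzuwang.
Apply vowel harmony: zezngzuwang → zezngziweng.
Apply epenthesis: zezngziweng → zezunguziweng.

zezunguziweng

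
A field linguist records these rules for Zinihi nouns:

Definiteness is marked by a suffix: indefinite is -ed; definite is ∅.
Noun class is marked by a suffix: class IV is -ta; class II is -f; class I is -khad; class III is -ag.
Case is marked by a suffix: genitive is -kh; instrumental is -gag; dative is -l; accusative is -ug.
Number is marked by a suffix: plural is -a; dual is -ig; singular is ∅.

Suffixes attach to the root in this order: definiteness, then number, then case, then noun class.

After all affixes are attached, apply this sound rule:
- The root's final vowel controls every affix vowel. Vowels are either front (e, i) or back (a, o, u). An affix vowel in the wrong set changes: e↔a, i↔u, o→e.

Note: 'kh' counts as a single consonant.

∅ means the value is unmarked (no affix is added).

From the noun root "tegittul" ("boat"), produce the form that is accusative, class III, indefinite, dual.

Attach definiteness indefinite -ed → tegittuled.
Attach number dual -ig → tegittuledig.
Attach case accusative -ug → tegittuledigug.
Attach noun class class III -ag → tegittuledigugag.
Apply vowel harmony: tegittuledigugag → tegittuladugugag.

tegittuladugugag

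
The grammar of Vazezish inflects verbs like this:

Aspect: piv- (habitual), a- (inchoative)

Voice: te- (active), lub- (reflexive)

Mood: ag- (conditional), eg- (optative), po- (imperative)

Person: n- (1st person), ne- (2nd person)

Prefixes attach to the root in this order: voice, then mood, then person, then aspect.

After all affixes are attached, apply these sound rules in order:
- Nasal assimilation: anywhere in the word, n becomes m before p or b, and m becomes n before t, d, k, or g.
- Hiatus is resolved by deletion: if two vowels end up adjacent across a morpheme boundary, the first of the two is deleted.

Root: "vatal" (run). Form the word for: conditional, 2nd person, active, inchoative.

Attach voice active te- → tevatal.
Attach mood conditional ag- → agtevatal.
Attach person 2nd person ne- → neagtevatal.
Attach aspect inchoative a- → aneagtevatal.
Nasal assimilation: no change.
Apply vowel deletion: aneagtevatal → anagtevatal.

anagtevatal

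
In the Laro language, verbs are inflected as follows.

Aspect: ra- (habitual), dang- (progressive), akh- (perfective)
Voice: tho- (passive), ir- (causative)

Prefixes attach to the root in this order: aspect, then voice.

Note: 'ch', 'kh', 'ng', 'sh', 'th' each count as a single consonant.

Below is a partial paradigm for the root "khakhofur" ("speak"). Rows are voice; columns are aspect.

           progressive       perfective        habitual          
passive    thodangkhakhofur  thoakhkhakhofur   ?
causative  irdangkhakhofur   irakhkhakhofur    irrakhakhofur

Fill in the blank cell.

Attach aspect habitual ra- → rakhakhofur.
Attach voice passive tho- → thorakhakhofur.

thorakhakhofur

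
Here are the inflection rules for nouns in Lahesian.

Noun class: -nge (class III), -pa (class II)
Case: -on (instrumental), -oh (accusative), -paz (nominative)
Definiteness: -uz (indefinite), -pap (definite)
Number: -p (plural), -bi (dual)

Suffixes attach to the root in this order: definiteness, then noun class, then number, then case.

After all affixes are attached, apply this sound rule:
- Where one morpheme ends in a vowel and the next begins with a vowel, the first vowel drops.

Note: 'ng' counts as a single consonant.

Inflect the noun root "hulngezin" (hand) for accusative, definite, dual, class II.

hulngezinpappaboh

Attach definiteness definite -pap → hulngezinpap.
Attach noun class class II -pa → hulngezinpappa.
Attach number dual -bi → hulngezinpappabi.
Attach case accusative -oh → hulngezinpappabioh.
Apply vowel deletion: hulngezinpappabioh → hulngezinpappaboh.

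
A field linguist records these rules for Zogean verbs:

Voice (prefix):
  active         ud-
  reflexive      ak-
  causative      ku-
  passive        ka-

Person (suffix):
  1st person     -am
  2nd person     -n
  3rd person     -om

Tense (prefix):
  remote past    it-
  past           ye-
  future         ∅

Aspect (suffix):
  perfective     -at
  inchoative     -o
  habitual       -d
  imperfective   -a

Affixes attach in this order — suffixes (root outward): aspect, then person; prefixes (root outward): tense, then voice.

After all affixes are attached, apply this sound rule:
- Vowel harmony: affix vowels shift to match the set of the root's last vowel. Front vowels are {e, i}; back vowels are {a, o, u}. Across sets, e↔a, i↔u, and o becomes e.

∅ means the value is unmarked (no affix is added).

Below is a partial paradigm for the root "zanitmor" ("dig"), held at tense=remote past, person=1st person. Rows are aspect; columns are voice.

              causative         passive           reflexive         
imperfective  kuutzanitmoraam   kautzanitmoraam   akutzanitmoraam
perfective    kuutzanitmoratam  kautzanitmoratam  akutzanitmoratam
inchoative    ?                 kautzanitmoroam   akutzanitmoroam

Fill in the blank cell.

kuutzanitmoroam

Attach tense remote past it- → itzanitmor.
Attach aspect inchoative -o → itzanitmoro.
Attach voice causative ku- → kuitzanitmoro.
Attach person 1st person -am → kuitzanitmoroam.
Apply vowel harmony: kuitzanitmoroam → kuutzanitmoroam.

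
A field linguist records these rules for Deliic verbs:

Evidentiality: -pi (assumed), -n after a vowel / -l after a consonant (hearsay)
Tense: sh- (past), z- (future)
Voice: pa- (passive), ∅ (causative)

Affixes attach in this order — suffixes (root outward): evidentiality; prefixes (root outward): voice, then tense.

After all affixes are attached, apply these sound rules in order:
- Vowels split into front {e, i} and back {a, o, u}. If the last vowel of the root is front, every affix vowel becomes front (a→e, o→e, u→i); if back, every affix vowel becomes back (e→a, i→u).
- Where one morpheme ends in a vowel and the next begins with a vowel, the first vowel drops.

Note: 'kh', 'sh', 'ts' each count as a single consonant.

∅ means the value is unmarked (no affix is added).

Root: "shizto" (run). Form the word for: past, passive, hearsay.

Attach voice passive pa- → pashizto.
Attach tense past sh- → shpashizto.
Attach evidentiality hearsay -n (after vowel 'o') → shpashizton.
Vowel harmony: no change.
Vowel deletion: no change.

shpashizton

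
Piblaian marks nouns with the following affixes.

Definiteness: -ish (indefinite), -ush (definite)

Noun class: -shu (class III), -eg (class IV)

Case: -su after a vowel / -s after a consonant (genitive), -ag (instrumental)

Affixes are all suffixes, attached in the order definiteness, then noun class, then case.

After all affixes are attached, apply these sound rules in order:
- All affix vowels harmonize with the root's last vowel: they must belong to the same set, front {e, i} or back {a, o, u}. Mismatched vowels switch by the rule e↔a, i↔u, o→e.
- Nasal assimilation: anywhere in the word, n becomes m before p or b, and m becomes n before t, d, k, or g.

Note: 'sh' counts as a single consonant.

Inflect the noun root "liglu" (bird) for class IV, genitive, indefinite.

ligluushags

Attach definiteness indefinite -ish → ligluish.
Attach noun class class IV -eg → ligluisheg.
Attach case genitive -s (after consonant 'g') → ligluishegs.
Apply vowel harmony: ligluishegs → ligluushags.
Nasal assimilation: no change.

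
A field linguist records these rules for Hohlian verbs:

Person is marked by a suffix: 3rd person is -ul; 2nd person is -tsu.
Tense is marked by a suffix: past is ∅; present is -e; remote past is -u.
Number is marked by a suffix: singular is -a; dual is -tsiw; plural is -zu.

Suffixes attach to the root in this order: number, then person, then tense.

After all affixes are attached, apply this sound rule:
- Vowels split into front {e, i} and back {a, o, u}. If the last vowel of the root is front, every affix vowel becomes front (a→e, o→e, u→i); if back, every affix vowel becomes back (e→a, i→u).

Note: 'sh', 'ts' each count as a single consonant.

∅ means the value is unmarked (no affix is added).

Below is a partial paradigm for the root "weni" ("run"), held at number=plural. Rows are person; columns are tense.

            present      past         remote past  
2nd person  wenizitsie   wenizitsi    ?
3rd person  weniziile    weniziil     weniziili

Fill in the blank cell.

wenizitsii

Attach number plural -zu → wenizu.
Attach person 2nd person -tsu → wenizutsu.
Attach tense remote past -u → wenizutsuu.
Apply vowel harmony: wenizutsuu → wenizitsii.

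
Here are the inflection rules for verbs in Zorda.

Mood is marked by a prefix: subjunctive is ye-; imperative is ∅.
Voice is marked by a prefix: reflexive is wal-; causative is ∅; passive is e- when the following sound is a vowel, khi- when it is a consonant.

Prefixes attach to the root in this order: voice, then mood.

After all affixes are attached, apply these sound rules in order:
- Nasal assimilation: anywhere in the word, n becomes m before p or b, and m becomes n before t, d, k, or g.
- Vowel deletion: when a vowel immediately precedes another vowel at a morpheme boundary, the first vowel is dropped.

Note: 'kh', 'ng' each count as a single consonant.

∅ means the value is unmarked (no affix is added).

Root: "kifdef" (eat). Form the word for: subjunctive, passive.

yekhikifdef

Attach voice passive khi- (before consonant 'k') → khikifdef.
Attach mood subjunctive ye- → yekhikifdef.
Nasal assimilation: no change.
Vowel deletion: no change.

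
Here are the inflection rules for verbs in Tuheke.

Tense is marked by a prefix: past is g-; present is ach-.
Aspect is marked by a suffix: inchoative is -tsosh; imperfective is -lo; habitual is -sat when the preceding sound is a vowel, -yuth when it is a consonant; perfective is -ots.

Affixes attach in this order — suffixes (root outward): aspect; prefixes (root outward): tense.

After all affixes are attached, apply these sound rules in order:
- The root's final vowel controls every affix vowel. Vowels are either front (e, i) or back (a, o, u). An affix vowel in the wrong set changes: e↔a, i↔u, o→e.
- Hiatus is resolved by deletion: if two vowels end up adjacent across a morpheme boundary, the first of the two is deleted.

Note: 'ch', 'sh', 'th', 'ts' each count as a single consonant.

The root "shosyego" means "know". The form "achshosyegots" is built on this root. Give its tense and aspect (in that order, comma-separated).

Segment: ach-shosyego-ots.
tense: ach- → present.
aspect: -ots → perfective.

present, perfective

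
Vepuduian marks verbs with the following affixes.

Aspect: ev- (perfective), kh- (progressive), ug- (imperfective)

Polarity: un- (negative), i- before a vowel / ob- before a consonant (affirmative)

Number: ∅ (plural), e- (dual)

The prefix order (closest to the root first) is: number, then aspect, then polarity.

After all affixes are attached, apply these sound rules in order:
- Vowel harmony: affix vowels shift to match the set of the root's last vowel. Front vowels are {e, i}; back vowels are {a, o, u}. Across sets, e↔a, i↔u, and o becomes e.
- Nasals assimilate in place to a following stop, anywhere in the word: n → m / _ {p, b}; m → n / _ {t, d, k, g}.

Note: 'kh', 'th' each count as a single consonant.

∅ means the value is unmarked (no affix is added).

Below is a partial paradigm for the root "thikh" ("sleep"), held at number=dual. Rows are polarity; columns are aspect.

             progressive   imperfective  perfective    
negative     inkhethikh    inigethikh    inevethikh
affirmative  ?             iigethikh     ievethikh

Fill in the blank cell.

Attach number dual e- → ethikh.
Attach aspect progressive kh- → khethikh.
Attach polarity affirmative ob- (before consonant 'kh') → obkhethikh.
Apply vowel harmony: obkhethikh → ebkhethikh.
Nasal assimilation: no change.

ebkhethikh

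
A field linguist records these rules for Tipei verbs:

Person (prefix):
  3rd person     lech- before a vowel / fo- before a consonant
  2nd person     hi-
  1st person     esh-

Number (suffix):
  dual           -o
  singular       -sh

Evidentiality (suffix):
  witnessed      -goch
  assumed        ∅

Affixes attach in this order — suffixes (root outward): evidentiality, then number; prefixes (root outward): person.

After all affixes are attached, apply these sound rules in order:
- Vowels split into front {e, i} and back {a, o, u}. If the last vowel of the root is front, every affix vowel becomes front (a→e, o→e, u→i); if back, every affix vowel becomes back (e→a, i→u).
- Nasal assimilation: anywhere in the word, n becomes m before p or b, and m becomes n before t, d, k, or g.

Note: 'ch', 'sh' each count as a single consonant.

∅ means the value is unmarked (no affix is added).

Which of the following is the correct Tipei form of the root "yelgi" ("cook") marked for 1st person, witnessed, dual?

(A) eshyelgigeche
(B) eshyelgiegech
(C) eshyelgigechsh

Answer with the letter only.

A

Attach person 1st person esh- → eshyelgi.
Attach evidentiality witnessed -goch → eshyelgigoch.
Attach number dual -o → eshyelgigocho.
Apply vowel harmony: eshyelgigocho → eshyelgigeche.
Nasal assimilation: no change.
So the correct form is eshyelgigeche, option (A).
(B) eshyelgiegech is wrong: it has the affixes in the wrong order.
(C) eshyelgigechsh is wrong: it uses singular instead of dual for number.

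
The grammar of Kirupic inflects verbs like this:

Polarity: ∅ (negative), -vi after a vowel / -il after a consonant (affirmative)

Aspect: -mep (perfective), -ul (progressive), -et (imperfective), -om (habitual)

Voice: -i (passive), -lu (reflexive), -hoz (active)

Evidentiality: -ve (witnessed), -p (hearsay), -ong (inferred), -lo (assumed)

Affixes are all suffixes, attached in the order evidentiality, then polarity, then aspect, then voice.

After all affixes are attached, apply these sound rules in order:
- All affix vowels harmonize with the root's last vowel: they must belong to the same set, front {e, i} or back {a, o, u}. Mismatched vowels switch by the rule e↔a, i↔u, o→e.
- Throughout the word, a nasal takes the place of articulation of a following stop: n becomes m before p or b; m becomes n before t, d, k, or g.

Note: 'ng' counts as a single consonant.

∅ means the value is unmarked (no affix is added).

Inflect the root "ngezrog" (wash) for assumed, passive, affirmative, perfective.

Attach evidentiality assumed -lo → ngezroglo.
Attach polarity affirmative -vi (after vowel 'o') → ngezroglovi.
Attach aspect perfective -mep → ngezroglovimep.
Attach voice passive -i → ngezroglovimepi.
Apply vowel harmony: ngezroglovimepi → ngezroglovumapu.
Nasal assimilation: no change.

ngezroglovumapu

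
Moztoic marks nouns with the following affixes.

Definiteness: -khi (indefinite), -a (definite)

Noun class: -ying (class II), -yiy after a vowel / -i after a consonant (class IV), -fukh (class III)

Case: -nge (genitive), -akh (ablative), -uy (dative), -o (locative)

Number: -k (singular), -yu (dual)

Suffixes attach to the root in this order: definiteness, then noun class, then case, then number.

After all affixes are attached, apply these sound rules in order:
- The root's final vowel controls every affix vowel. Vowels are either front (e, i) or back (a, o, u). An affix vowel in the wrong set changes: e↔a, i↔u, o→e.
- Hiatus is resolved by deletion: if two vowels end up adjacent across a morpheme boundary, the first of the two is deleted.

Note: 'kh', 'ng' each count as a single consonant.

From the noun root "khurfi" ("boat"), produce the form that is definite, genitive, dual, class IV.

Attach definiteness definite -a → khurfia.
Attach noun class class IV -yiy (after vowel 'a') → khurfiayiy.
Attach case genitive -nge → khurfiayiynge.
Attach number dual -yu → khurfiayiyngeyu.
Apply vowel harmony: khurfiayiyngeyu → khurfieyiyngeyi.
Apply vowel deletion: khurfieyiyngeyi → khurfeyiyngeyi.

khurfeyiyngeyi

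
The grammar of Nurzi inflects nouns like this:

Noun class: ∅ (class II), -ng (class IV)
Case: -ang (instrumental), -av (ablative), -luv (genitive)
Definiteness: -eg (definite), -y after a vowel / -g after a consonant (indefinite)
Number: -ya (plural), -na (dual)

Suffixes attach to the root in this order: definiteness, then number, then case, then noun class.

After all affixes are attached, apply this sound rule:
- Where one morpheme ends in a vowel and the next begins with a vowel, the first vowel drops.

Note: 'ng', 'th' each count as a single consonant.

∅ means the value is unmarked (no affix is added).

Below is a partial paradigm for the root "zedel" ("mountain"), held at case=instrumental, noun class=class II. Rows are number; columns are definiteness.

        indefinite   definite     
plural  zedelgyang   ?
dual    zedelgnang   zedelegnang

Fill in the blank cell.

Attach definiteness definite -eg → zedeleg.
Attach number plural -ya → zedelegya.
Attach case instrumental -ang → zedelegyaang.
noun class = class II: zero marking, form stays zedelegyaang.
Apply vowel deletion: zedelegyaang → zedelegyang.

zedelegyang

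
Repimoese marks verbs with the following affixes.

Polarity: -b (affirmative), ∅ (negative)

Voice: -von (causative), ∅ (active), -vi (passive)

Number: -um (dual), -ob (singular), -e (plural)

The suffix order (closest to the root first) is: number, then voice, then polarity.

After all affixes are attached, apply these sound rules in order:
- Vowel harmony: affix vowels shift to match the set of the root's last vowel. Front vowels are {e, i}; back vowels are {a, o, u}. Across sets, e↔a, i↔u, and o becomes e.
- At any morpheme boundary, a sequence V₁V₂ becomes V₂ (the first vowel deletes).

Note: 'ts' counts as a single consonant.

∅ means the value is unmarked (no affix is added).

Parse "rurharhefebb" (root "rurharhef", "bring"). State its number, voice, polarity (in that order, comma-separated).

singular, active, affirmative

Segment: rurharhef-ob-b.
number: -ob → singular.
voice: ∅ → active.
polarity: -b → affirmative.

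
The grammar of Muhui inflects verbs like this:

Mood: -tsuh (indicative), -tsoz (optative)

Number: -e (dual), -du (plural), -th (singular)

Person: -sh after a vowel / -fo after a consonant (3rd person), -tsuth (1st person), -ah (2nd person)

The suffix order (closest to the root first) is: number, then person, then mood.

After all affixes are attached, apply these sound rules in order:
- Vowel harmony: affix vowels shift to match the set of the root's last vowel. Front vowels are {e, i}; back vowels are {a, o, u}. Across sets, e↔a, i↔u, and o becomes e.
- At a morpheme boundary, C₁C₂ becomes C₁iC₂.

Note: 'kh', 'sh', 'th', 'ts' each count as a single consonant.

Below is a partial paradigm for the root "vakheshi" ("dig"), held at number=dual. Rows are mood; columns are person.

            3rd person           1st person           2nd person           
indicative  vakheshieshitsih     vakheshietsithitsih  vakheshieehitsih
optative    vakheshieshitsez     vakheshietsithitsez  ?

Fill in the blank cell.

vakheshieehitsez

Attach number dual -e → vakheshie.
Attach person 2nd person -ah → vakheshieah.
Attach mood optative -tsoz → vakheshieahtsoz.
Apply vowel harmony: vakheshieahtsoz → vakheshieehtsez.
Apply epenthesis: vakheshieehtsez → vakheshieehitsez.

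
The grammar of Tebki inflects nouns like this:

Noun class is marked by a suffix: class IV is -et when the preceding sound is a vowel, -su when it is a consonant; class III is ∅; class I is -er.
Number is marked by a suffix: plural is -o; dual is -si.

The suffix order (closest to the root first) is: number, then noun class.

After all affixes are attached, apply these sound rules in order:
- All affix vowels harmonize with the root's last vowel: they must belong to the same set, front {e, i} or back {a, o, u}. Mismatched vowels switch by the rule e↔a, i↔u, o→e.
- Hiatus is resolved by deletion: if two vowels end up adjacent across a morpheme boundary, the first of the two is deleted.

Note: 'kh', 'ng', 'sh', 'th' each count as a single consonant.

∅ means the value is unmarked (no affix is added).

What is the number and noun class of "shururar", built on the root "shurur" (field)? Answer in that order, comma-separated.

Segment: shurur-o-er.
number: -o → plural.
noun class: -er → class I.

plural, class I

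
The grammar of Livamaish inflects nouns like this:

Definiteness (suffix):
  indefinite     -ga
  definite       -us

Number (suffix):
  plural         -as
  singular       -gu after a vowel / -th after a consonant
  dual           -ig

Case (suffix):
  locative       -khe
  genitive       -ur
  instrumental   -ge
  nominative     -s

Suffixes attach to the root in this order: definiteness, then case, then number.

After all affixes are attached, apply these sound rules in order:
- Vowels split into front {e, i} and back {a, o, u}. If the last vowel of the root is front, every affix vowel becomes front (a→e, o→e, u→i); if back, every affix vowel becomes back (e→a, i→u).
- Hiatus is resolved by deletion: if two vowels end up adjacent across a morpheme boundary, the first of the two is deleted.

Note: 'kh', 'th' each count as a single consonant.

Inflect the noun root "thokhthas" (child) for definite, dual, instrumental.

Attach definiteness definite -us → thokhthasus.
Attach case instrumental -ge → thokhthasusge.
Attach number dual -ig → thokhthasusgeig.
Apply vowel harmony: thokhthasusgeig → thokhthasusgaug.
Apply vowel deletion: thokhthasusgaug → thokhthasusgug.

thokhthasusgug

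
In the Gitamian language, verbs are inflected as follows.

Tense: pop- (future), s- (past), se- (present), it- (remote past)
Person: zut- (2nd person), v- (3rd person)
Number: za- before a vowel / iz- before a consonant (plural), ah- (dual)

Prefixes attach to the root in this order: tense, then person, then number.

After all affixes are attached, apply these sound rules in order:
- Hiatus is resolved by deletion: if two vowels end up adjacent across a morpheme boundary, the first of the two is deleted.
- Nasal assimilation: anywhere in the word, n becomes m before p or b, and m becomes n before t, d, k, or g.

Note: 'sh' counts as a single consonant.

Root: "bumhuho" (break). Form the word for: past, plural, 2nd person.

Attach tense past s- → sbumhuho.
Attach person 2nd person zut- → zutsbumhuho.
Attach number plural iz- (before consonant 'z') → izzutsbumhuho.
Vowel deletion: no change.
Nasal assimilation: no change.

izzutsbumhuho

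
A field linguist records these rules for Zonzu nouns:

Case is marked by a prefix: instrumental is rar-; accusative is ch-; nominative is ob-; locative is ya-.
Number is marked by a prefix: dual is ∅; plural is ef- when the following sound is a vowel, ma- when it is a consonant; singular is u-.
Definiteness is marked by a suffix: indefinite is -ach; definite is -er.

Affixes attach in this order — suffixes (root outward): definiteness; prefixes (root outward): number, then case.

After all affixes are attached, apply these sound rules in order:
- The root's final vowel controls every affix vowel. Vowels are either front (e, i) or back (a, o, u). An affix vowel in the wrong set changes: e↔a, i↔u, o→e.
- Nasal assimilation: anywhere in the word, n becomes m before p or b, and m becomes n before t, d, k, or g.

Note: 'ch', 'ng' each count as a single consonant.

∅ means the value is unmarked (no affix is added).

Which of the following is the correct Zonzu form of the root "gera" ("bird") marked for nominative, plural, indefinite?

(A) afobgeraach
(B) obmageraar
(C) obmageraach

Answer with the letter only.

Attach number plural ma- (before consonant 'g') → magera.
Attach case nominative ob- → obmagera.
Attach definiteness indefinite -ach → obmageraach.
Vowel harmony: no change.
Nasal assimilation: no change.
So the correct form is obmageraach, option (C).
(A) afobgeraach is wrong: it has the affixes in the wrong order.
(B) obmageraar is wrong: it uses definite instead of indefinite for definiteness.

C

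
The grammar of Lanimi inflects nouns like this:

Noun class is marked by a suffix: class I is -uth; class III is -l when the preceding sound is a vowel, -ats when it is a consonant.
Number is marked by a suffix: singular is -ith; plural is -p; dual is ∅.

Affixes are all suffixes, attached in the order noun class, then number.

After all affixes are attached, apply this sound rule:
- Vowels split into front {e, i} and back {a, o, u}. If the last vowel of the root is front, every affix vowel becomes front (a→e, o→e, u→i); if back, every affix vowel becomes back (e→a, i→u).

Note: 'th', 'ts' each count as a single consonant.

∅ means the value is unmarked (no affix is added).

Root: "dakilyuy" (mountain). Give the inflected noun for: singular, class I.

dakilyuyuthuth

Attach noun class class I -uth → dakilyuyuth.
Attach number singular -ith → dakilyuyuthith.
Apply vowel harmony: dakilyuyuthith → dakilyuyuthuth.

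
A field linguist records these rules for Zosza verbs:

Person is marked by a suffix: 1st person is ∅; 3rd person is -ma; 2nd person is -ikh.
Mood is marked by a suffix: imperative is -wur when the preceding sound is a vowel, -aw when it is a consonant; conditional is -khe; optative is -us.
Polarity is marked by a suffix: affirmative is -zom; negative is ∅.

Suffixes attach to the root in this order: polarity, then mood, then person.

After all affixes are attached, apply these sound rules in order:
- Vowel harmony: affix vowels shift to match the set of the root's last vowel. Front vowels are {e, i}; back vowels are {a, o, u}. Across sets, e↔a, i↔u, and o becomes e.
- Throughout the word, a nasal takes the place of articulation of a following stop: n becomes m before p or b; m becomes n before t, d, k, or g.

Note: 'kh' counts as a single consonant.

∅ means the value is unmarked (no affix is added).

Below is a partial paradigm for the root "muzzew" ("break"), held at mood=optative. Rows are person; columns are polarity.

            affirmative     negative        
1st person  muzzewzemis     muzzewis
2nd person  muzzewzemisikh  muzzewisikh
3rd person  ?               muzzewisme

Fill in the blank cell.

muzzewzemisme

Attach polarity affirmative -zom → muzzewzom.
Attach mood optative -us → muzzewzomus.
Attach person 3rd person -ma → muzzewzomusma.
Apply vowel harmony: muzzewzomusma → muzzewzemisme.
Nasal assimilation: no change.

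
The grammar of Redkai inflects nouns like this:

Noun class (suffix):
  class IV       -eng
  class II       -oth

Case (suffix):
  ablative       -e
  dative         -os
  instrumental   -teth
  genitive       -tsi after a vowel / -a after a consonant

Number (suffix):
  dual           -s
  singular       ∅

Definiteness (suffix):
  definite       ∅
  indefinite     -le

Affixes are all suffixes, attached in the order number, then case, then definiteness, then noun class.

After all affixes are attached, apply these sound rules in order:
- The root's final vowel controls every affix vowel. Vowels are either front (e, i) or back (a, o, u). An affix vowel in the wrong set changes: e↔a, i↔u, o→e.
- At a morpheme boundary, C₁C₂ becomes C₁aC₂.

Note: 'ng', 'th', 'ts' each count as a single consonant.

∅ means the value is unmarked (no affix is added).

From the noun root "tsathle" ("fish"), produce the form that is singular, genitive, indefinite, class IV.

number = singular: zero marking, form stays tsathle.
Attach case genitive -tsi (after vowel 'e') → tsathletsi.
Attach definiteness indefinite -le → tsathletsile.
Attach noun class class IV -eng → tsathletsileeng.
Vowel harmony: no change.
Epenthesis: no change.

tsathletsileeng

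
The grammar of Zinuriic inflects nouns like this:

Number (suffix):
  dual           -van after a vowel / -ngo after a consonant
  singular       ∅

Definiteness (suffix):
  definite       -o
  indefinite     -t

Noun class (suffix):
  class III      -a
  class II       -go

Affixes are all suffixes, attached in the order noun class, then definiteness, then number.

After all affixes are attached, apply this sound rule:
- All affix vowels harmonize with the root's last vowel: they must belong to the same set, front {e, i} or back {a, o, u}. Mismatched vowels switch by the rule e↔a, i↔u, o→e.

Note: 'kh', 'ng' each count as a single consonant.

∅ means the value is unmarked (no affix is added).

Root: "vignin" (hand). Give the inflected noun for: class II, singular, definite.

Attach noun class class II -go → vigningo.
Attach definiteness definite -o → vigningoo.
number = singular: zero marking, form stays vigningoo.
Apply vowel harmony: vigningoo → vigningee.

vigningee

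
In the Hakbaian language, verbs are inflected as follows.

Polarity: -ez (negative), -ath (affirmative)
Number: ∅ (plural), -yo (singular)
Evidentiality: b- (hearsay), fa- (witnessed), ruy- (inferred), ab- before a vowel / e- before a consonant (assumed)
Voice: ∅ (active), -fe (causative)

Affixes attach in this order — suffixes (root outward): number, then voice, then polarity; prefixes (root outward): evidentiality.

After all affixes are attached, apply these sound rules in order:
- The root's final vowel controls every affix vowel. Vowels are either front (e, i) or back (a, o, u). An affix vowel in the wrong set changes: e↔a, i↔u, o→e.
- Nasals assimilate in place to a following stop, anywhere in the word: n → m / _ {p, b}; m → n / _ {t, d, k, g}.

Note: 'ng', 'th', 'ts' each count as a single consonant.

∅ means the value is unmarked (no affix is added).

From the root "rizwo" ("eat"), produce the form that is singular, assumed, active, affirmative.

arizwoyoath

Attach number singular -yo → rizwoyo.
voice = active: zero marking, form stays rizwoyo.
Attach polarity affirmative -ath → rizwoyoath.
Attach evidentiality assumed e- (before consonant 'r') → erizwoyoath.
Apply vowel harmony: erizwoyoath → arizwoyoath.
Nasal assimilation: no change.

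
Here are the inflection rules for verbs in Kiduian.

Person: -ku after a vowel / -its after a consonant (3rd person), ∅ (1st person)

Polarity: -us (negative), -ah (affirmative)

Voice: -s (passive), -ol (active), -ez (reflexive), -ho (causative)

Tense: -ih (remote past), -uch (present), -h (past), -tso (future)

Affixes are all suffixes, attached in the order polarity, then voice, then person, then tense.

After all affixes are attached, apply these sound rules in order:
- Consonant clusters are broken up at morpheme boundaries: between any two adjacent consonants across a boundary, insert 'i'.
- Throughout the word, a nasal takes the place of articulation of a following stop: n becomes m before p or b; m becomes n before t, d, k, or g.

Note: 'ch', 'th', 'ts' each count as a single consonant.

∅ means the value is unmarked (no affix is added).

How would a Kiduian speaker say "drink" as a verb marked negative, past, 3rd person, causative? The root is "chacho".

Attach polarity negative -us → chachous.
Attach voice causative -ho → chachousho.
Attach person 3rd person -ku (after vowel 'o') → chachoushoku.
Attach tense past -h → chachoushokuh.
Apply epenthesis: chachoushokuh → chachousihokuh.
Nasal assimilation: no change.

chachousihokuh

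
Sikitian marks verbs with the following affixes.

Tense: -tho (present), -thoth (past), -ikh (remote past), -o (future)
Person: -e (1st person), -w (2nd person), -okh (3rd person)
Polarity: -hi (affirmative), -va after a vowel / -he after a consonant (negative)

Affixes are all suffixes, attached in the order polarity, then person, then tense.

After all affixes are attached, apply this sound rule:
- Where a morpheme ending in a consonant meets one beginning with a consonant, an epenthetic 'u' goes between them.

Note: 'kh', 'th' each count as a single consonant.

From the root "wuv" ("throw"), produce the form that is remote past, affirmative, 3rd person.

wuvuhiokhikh

Attach polarity affirmative -hi → wuvhi.
Attach person 3rd person -okh → wuvhiokh.
Attach tense remote past -ikh → wuvhiokhikh.
Apply epenthesis: wuvhiokhikh → wuvuhiokhikh.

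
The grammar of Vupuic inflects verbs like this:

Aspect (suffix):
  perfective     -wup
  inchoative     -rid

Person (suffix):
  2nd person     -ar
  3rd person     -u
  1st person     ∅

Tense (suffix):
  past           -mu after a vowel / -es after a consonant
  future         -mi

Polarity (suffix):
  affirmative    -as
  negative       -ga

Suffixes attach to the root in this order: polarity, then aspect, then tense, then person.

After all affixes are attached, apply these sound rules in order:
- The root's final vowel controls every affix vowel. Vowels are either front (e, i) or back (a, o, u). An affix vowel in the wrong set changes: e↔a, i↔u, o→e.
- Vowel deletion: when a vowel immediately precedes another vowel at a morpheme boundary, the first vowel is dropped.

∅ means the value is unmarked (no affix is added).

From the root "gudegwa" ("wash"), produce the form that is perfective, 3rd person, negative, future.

Attach polarity negative -ga → gudegwaga.
Attach aspect perfective -wup → gudegwagawup.
Attach tense future -mi → gudegwagawupmi.
Attach person 3rd person -u → gudegwagawupmiu.
Apply vowel harmony: gudegwagawupmiu → gudegwagawupmuu.
Apply vowel deletion: gudegwagawupmuu → gudegwagawupmu.

gudegwagawupmu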